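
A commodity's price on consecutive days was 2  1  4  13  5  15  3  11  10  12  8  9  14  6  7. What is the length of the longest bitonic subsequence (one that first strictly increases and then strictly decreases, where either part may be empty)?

8

inc[i] = longest strictly increasing subsequence ending at i; dec[i] = longest strictly decreasing subsequence starting at i:
i:      1  2  3  4  5  6  7  8  9 10 11 12 13 14 15
a[i]:   2  1  4 13  5 15  3 11 10 12  8  9 14  6  7
inc:    1  1  2  3  3  4  2  4  4  5  4  5  6  4  5
dec:    2  1  2  5  2  5  1  4  3  3  2  2  2  1  1
Best peak at i=6 (value 15): inc=4, dec=5, length 4+5−1 = 8.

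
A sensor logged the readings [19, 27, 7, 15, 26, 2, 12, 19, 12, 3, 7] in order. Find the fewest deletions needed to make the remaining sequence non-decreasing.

Fewest deletions = n − (longest non-decreasing subsequence).
Patience tails:
19 → extends → [19]
27 → extends → [19, 27]
7 → replaces 19 → [7, 27]
15 → replaces 27 → [7, 15]
26 → extends → [7, 15, 26]
2 → replaces 7 → [2, 15, 26]
12 → replaces 15 → [2, 12, 26]
19 → replaces 26 → [2, 12, 19]
12 → replaces 19 → [2, 12, 12]
3 → replaces 12 → [2, 3, 12]
7 → replaces 12 → [2, 3, 7]
Longest non-decreasing subsequence has length 3, so deletions = 11 − 3 = 8.

8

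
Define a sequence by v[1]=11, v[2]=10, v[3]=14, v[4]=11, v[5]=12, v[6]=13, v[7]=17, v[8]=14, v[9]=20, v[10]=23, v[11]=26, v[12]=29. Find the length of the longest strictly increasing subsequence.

9

Let dp[i] be the length of the longest such subsequence ending at index i:
i:      1  2  3  4  5  6  7  8  9 10 11 12
v[i]:  11 10 14 11 12 13 17 14 20 23 26 29
dp:     1  1  2  2  3  4  5  5  6  7  8  9
Maximum dp value is 9.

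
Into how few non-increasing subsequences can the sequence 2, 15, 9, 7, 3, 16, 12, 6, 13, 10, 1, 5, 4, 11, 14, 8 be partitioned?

6

Place each on the leftmost legal pile:
2 → new pile 1 (tops now [2])
15 → new pile 2 (tops now [2, 15])
9 → pile 2 (tops now [2, 9])
7 → pile 2 (tops now [2, 7])
3 → pile 2 (tops now [2, 3])
16 → new pile 3 (tops now [2, 3, 16])
12 → pile 3 (tops now [2, 3, 12])
6 → pile 3 (tops now [2, 3, 6])
13 → new pile 4 (tops now [2, 3, 6, 13])
10 → pile 4 (tops now [2, 3, 6, 10])
1 → pile 1 (tops now [1, 3, 6, 10])
5 → pile 3 (tops now [1, 3, 5, 10])
4 → pile 3 (tops now [1, 3, 4, 10])
11 → new pile 5 (tops now [1, 3, 4, 10, 11])
14 → new pile 6 (tops now [1, 3, 4, 10, 11, 14])
8 → pile 4 (tops now [1, 3, 4, 8, 11, 14])
Six piles.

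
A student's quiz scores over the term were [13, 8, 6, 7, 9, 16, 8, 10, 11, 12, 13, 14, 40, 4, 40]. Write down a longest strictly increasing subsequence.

6, 7, 9, 10, 11, 12, 13, 14, 40

Patience tails give the LIS length; then backtrack through the dp parents:
13 → extends → [13]
8 → replaces 13 → [8]
6 → replaces 8 → [6]
7 → extends → [6, 7]
9 → extends → [6, 7, 9]
16 → extends → [6, 7, 9, 16]
8 → replaces 9 → [6, 7, 8, 16]
10 → replaces 16 → [6, 7, 8, 10]
11 → extends → [6, 7, 8, 10, 11]
12 → extends → [6, 7, 8, 10, 11, 12]
13 → extends → [6, 7, 8, 10, 11, 12, 13]
14 → extends → [6, 7, 8, 10, 11, 12, 13, 14]
40 → extends → [6, 7, 8, 10, 11, 12, 13, 14, 40]
4 → replaces 6 → [4, 7, 8, 10, 11, 12, 13, 14, 40]
40 → already a tail → [4, 7, 8, 10, 11, 12, 13, 14, 40]
Length 9; one witness is 6, 7, 9, 10, 11, 12, 13, 14, 40.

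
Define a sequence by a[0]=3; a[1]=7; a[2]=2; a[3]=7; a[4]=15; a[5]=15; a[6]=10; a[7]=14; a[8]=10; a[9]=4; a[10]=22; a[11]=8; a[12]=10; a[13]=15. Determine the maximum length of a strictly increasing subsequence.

Track the smallest tail for each achievable length (strict):
3 → extends → [3]
7 → extends → [3, 7]
2 → replaces 3 → [2, 7]
7 → already a tail → [2, 7]
15 → extends → [2, 7, 15]
15 → already a tail → [2, 7, 15]
10 → replaces 15 → [2, 7, 10]
14 → extends → [2, 7, 10, 14]
10 → already a tail → [2, 7, 10, 14]
4 → replaces 7 → [2, 4, 10, 14]
22 → extends → [2, 4, 10, 14, 22]
8 → replaces 10 → [2, 4, 8, 14, 22]
10 → replaces 14 → [2, 4, 8, 10, 22]
15 → replaces 22 → [2, 4, 8, 10, 15]
Five tails, so the longest strictly increasing subsequence has length 5 (e.g. 3, 7, 10, 14, 22).

5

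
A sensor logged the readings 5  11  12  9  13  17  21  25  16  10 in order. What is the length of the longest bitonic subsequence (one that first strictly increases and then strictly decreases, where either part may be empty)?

inc[i] = longest strictly increasing subsequence ending at i; dec[i] = longest strictly decreasing subsequence starting at i:
i:      1  2  3  4  5  6  7  8  9 10
a[i]:   5 11 12  9 13 17 21 25 16 10
inc:    1  2  3  2  4  5  6  7  5  3
dec:    1  2  2  1  2  3  3  3  2  1
Best peak at i=8 (value 25): inc=7, dec=3, length 7+3−1 = 9.

9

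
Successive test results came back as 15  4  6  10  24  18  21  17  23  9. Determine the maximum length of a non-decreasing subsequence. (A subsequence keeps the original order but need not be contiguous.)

6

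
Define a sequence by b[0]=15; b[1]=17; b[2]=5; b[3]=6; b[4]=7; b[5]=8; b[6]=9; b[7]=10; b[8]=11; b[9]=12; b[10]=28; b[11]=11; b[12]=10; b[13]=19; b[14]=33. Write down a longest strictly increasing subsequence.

Patience tails give the LIS length; then backtrack through the dp parents:
15 → extends → [15]
17 → extends → [15, 17]
5 → replaces 15 → [5, 17]
6 → replaces 17 → [5, 6]
7 → extends → [5, 6, 7]
8 → extends → [5, 6, 7, 8]
9 → extends → [5, 6, 7, 8, 9]
10 → extends → [5, 6, 7, 8, 9, 10]
11 → extends → [5, 6, 7, 8, 9, 10, 11]
12 → extends → [5, 6, 7, 8, 9, 10, 11, 12]
28 → extends → [5, 6, 7, 8, 9, 10, 11, 12, 28]
11 → already a tail → [5, 6, 7, 8, 9, 10, 11, 12, 28]
10 → already a tail → [5, 6, 7, 8, 9, 10, 11, 12, 28]
19 → replaces 28 → [5, 6, 7, 8, 9, 10, 11, 12, 19]
33 → extends → [5, 6, 7, 8, 9, 10, 11, 12, 19, 33]
Length 10; one witness is 5, 6, 7, 8, 9, 10, 11, 12, 28, 33.

5, 6, 7, 8, 9, 10, 11, 12, 28, 33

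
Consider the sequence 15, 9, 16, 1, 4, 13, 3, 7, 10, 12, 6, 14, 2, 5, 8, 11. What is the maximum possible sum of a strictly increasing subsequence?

48

Let S[i] be the best sum of a strictly increasing subsequence ending at i:
i:      1  2  3  4  5  6  7  8  9 10 11 12 13 14 15 16
a[i]:  15  9 16  1  4 13  3  7 10 12  6 14  2  5  8 11
S:     15  9 31  1  5 22  4 12 22 34 11 48  3 10 20 33
Maximum is 48 (e.g. 1 + 4 + 7 + 10 + 12 + 14).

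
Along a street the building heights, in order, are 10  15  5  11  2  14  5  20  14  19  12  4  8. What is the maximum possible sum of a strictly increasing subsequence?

55

Let S[i] be the best sum of a strictly increasing subsequence ending at i:
i:      1  2  3  4  5  6  7  8  9 10 11 12 13
a[i]:  10 15  5 11  2 14  5 20 14 19 12  4  8
S:     10 25  5 21  2 35  7 55 35 54 33  6 15
Maximum is 55 (e.g. 10 + 11 + 14 + 20).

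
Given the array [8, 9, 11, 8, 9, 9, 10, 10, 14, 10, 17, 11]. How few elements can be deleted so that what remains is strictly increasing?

7

Fewest deletions = n − (longest strictly increasing subsequence).
i:      1  2  3  4  5  6  7  8  9 10 11 12
a[i]:   8  9 11  8  9  9 10 10 14 10 17 11
dp:     1  2  3  1  2  2  3  3  4  3  5  4
max dp = 5, so deletions = 12 − 5 = 7.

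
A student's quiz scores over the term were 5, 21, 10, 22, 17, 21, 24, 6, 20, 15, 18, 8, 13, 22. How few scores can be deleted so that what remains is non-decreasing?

9

Fewest deletions = n − (longest non-decreasing subsequence).
i:      1  2  3  4  5  6  7  8  9 10 11 12 13 14
a[i]:   5 21 10 22 17 21 24  6 20 15 18  8 13 22
dp:     1  2  2  3  3  4  5  2  4  3  4  3  4  5
max dp = 5, so deletions = 14 − 5 = 9.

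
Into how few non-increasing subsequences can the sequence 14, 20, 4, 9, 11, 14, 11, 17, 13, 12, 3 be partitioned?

5

Place each on the leftmost legal pile:
14 → new pile 1 (tops now [14])
20 → new pile 2 (tops now [14, 20])
4 → pile 1 (tops now [4, 20])
9 → pile 2 (tops now [4, 9])
11 → new pile 3 (tops now [4, 9, 11])
14 → new pile 4 (tops now [4, 9, 11, 14])
11 → pile 3 (tops now [4, 9, 11, 14])
17 → new pile 5 (tops now [4, 9, 11, 14, 17])
13 → pile 4 (tops now [4, 9, 11, 13, 17])
12 → pile 4 (tops now [4, 9, 11, 12, 17])
3 → pile 1 (tops now [3, 9, 11, 12, 17])
Five piles.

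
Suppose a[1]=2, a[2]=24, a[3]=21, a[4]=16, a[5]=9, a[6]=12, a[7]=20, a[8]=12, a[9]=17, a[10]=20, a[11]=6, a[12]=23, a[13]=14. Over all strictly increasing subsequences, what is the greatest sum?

83

Let S[i] be the best sum of a strictly increasing subsequence ending at i:
i:      1  2  3  4  5  6  7  8  9 10 11 12 13
a[i]:   2 24 21 16  9 12 20 12 17 20  6 23 14
S:      2 26 23 18 11 23 43 23 40 60  8 83 37
Maximum is 83 (e.g. 2 + 9 + 12 + 17 + 20 + 23).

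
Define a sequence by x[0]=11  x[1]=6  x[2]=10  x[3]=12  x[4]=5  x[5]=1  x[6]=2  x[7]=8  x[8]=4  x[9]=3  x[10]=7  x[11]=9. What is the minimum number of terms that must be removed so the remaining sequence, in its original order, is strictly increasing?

7

Fewest deletions = n − (longest strictly increasing subsequence).
Patience tails:
11 → extends → [11]
6 → replaces 11 → [6]
10 → extends → [6, 10]
12 → extends → [6, 10, 12]
5 → replaces 6 → [5, 10, 12]
1 → replaces 5 → [1, 10, 12]
2 → replaces 10 → [1, 2, 12]
8 → replaces 12 → [1, 2, 8]
4 → replaces 8 → [1, 2, 4]
3 → replaces 4 → [1, 2, 3]
7 → extends → [1, 2, 3, 7]
9 → extends → [1, 2, 3, 7, 9]
Longest strictly increasing subsequence has length 5, so deletions = 12 − 5 = 7.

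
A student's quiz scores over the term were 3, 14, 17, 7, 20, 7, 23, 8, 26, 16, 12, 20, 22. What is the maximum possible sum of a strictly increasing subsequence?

Let S[i] be the best sum of a strictly increasing subsequence ending at i:
i:       1   2   3   4   5   6   7   8   9  10  11  12  13
a[i]:    3  14  17   7  20   7  23   8  26  16  12  20  22
S:       3  17  34  10  54  10  77  18 103  34  30  54  76
Maximum is 103 (e.g. 3 + 14 + 17 + 20 + 23 + 26).

103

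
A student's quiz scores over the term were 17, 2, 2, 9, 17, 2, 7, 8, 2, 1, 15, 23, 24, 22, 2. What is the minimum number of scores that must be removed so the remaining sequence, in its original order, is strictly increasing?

Fewest deletions = n − (longest strictly increasing subsequence).
i:      1  2  3  4  5  6  7  8  9 10 11 12 13 14 15
a[i]:  17  2  2  9 17  2  7  8  2  1 15 23 24 22  2
dp:     1  1  1  2  3  1  2  3  1  1  4  5  6  5  2
max dp = 6, so deletions = 15 − 6 = 9.

9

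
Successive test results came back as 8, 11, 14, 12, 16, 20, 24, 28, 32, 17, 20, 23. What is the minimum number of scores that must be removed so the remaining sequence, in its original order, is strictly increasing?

4

Fewest deletions = n − (longest strictly increasing subsequence).
i:      1  2  3  4  5  6  7  8  9 10 11 12
a[i]:   8 11 14 12 16 20 24 28 32 17 20 23
dp:     1  2  3  3  4  5  6  7  8  5  6  7
max dp = 8, so deletions = 12 − 8 = 4.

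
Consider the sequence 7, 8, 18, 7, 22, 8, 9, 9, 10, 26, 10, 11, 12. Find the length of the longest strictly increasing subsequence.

Let dp[i] be the length of the longest such subsequence ending at index i:
i:      1  2  3  4  5  6  7  8  9 10 11 12 13
a[i]:   7  8 18  7 22  8  9  9 10 26 10 11 12
dp:     1  2  3  1  4  2  3  3  4  5  4  5  6
Maximum dp value is 6.

6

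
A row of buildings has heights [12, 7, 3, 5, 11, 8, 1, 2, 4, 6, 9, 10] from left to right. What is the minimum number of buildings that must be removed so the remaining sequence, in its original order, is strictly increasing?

6

Fewest deletions = n − (longest strictly increasing subsequence).
i:      1  2  3  4  5  6  7  8  9 10 11 12
a[i]:  12  7  3  5 11  8  1  2  4  6  9 10
dp:     1  1  1  2  3  3  1  2  3  4  5  6
max dp = 6, so deletions = 12 − 6 = 6.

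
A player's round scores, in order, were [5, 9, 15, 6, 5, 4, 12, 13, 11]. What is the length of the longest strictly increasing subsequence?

4

Track the smallest tail for each achievable length (strict):
5 → extends → [5]
9 → extends → [5, 9]
15 → extends → [5, 9, 15]
6 → replaces 9 → [5, 6, 15]
5 → already a tail → [5, 6, 15]
4 → replaces 5 → [4, 6, 15]
12 → replaces 15 → [4, 6, 12]
13 → extends → [4, 6, 12, 13]
11 → replaces 12 → [4, 6, 11, 13]
Four tails, so the longest strictly increasing subsequence has length 4 (e.g. 5, 9, 12, 13).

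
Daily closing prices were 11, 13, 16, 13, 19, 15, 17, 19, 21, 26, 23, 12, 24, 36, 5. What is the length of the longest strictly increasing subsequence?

Track the smallest tail for each achievable length (strict):
11 → extends → [11]
13 → extends → [11, 13]
16 → extends → [11, 13, 16]
13 → already a tail → [11, 13, 16]
19 → extends → [11, 13, 16, 19]
15 → replaces 16 → [11, 13, 15, 19]
17 → replaces 19 → [11, 13, 15, 17]
19 → extends → [11, 13, 15, 17, 19]
21 → extends → [11, 13, 15, 17, 19, 21]
26 → extends → [11, 13, 15, 17, 19, 21, 26]
23 → replaces 26 → [11, 13, 15, 17, 19, 21, 23]
12 → replaces 13 → [11, 12, 15, 17, 19, 21, 23]
24 → extends → [11, 12, 15, 17, 19, 21, 23, 24]
36 → extends → [11, 12, 15, 17, 19, 21, 23, 24, 36]
5 → replaces 11 → [5, 12, 15, 17, 19, 21, 23, 24, 36]
Nine tails, so the longest strictly increasing subsequence has length 9 (e.g. 11, 13, 16, 17, 19, 21, 23, 24, 36).

9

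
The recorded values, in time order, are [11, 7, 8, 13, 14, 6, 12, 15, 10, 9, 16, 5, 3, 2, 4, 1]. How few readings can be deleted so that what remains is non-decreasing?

10

Fewest deletions = n − (longest non-decreasing subsequence).
i:      1  2  3  4  5  6  7  8  9 10 11 12 13 14 15 16
a[i]:  11  7  8 13 14  6 12 15 10  9 16  5  3  2  4  1
dp:     1  1  2  3  4  1  3  5  3  3  6  1  1  1  2  1
max dp = 6, so deletions = 16 − 6 = 10.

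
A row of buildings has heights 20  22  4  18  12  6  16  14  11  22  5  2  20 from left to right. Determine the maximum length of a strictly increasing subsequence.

4

Let dp[i] be the length of the longest such subsequence ending at index i:
i:      1  2  3  4  5  6  7  8  9 10 11 12 13
a[i]:  20 22  4 18 12  6 16 14 11 22  5  2 20
dp:     1  2  1  2  2  2  3  3  3  4  2  1  4
Maximum dp value is 4.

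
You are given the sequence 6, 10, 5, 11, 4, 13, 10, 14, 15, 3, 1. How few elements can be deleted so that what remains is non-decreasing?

5

Fewest deletions = n − (longest non-decreasing subsequence).
Patience tails:
6 → extends → [6]
10 → extends → [6, 10]
5 → replaces 6 → [5, 10]
11 → extends → [5, 10, 11]
4 → replaces 5 → [4, 10, 11]
13 → extends → [4, 10, 11, 13]
10 → replaces 11 → [4, 10, 10, 13]
14 → extends → [4, 10, 10, 13, 14]
15 → extends → [4, 10, 10, 13, 14, 15]
3 → replaces 4 → [3, 10, 10, 13, 14, 15]
1 → replaces 3 → [1, 10, 10, 13, 14, 15]
Longest non-decreasing subsequence has length 6, so deletions = 11 − 6 = 5.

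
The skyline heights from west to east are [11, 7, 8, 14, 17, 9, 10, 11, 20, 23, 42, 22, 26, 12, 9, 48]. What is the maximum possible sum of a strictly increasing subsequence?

179

Let S[i] be the best sum of a strictly increasing subsequence ending at i:
i:       1   2   3   4   5   6   7   8   9  10  11  12  13  14  15  16
a[i]:   11   7   8  14  17   9  10  11  20  23  42  22  26  12   9  48
S:      11   7  15  29  46  24  34  45  66  89 131  88 115  57  24 179
Maximum is 179 (e.g. 7 + 8 + 14 + 17 + 20 + 23 + 42 + 48).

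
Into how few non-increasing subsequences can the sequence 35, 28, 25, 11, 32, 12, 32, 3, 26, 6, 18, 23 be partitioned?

4

Place each on the leftmost legal pile:
35 → new pile 1 (tops now [35])
28 → pile 1 (tops now [28])
25 → pile 1 (tops now [25])
11 → pile 1 (tops now [11])
32 → new pile 2 (tops now [11, 32])
12 → pile 2 (tops now [11, 12])
32 → new pile 3 (tops now [11, 12, 32])
3 → pile 1 (tops now [3, 12, 32])
26 → pile 3 (tops now [3, 12, 26])
6 → pile 2 (tops now [3, 6, 26])
18 → pile 3 (tops now [3, 6, 18])
23 → new pile 4 (tops now [3, 6, 18, 23])
Four piles.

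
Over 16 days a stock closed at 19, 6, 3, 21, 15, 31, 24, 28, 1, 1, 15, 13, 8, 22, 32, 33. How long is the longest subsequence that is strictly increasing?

6

Let dp[i] be the length of the longest such subsequence ending at index i:
i:      1  2  3  4  5  6  7  8  9 10 11 12 13 14 15 16
a[i]:  19  6  3 21 15 31 24 28  1  1 15 13  8 22 32 33
dp:     1  1  1  2  2  3  3  4  1  1  2  2  2  3  5  6
Maximum dp value is 6.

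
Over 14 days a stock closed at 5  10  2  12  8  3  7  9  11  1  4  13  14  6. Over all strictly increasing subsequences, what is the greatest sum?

Let S[i] be the best sum of a strictly increasing subsequence ending at i:
i:      1  2  3  4  5  6  7  8  9 10 11 12 13 14
a[i]:   5 10  2 12  8  3  7  9 11  1  4 13 14  6
S:      5 15  2 27 13  5 12 22 33  1  9 46 60 15
Maximum is 60 (e.g. 5 + 8 + 9 + 11 + 13 + 14).

60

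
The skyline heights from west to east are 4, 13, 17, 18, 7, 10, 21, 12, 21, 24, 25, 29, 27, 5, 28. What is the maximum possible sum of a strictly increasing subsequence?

Let S[i] be the best sum of a strictly increasing subsequence ending at i:
i:       1   2   3   4   5   6   7   8   9  10  11  12  13  14  15
a[i]:    4  13  17  18   7  10  21  12  21  24  25  29  27   5  28
S:       4  17  34  52  11  21  73  33  73  97 122 151 149   9 177
Maximum is 177 (e.g. 4 + 13 + 17 + 18 + 21 + 24 + 25 + 27 + 28).

177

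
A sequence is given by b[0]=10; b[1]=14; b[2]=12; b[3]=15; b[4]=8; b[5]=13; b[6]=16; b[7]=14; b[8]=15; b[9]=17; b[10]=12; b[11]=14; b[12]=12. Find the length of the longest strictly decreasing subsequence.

Negate each value so 'decreasing' becomes 'increasing', then run patience tails on the negated sequence:
-10 → extends → [-10]
-14 → replaces -10 → [-14]
-12 → extends → [-14, -12]
-15 → replaces -14 → [-15, -12]
-8 → extends → [-15, -12, -8]
-13 → replaces -12 → [-15, -13, -8]
-16 → replaces -15 → [-16, -13, -8]
-14 → replaces -13 → [-16, -14, -8]
-15 → replaces -14 → [-16, -15, -8]
-17 → replaces -16 → [-17, -15, -8]
-12 → replaces -8 → [-17, -15, -12]
-14 → replaces -12 → [-17, -15, -14]
-12 → extends → [-17, -15, -14, -12]
Four tails, so the longest strictly decreasing subsequence of the original has length 4.

4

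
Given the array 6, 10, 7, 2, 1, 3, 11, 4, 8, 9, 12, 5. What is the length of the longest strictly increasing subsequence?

6

Track the smallest tail for each achievable length (strict):
6 → extends → [6]
10 → extends → [6, 10]
7 → replaces 10 → [6, 7]
2 → replaces 6 → [2, 7]
1 → replaces 2 → [1, 7]
3 → replaces 7 → [1, 3]
11 → extends → [1, 3, 11]
4 → replaces 11 → [1, 3, 4]
8 → extends → [1, 3, 4, 8]
9 → extends → [1, 3, 4, 8, 9]
12 → extends → [1, 3, 4, 8, 9, 12]
5 → replaces 8 → [1, 3, 4, 5, 9, 12]
Six tails, so the longest strictly increasing subsequence has length 6 (e.g. 2, 3, 4, 8, 9, 12).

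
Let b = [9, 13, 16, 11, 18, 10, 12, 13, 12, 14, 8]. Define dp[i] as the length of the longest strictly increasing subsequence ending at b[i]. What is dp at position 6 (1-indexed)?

2

dp[i] = 1 + max{dp[j] : j<i, b[j]<b[i]} (or 1 if no such j):
i:      1  2  3  4  5  6  7  8  9 10 11
b[i]:   9 13 16 11 18 10 12 13 12 14  8
dp:     1  2  3  2  4  2  3  4  3  5  1
At index 6 the value is 2.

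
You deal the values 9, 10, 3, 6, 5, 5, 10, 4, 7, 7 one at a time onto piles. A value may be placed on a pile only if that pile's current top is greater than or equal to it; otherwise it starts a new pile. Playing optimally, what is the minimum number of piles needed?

Place each on the leftmost legal pile:
9 → new pile 1 (tops now [9])
10 → new pile 2 (tops now [9, 10])
3 → pile 1 (tops now [3, 10])
6 → pile 2 (tops now [3, 6])
5 → pile 2 (tops now [3, 5])
5 → pile 2 (tops now [3, 5])
10 → new pile 3 (tops now [3, 5, 10])
4 → pile 2 (tops now [3, 4, 10])
7 → pile 3 (tops now [3, 4, 7])
7 → pile 3 (tops now [3, 4, 7])
Three piles.

3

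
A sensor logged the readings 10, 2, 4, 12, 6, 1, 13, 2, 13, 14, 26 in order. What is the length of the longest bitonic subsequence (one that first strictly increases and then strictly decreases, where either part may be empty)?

6

inc[i] = longest strictly increasing subsequence ending at i; dec[i] = longest strictly decreasing subsequence starting at i:
i:      1  2  3  4  5  6  7  8  9 10 11
a[i]:  10  2  4 12  6  1 13  2 13 14 26
inc:    1  1  2  3  3  1  4  2  4  5  6
dec:    3  2  2  3  2  1  2  1  1  1  1
Best peak at i=11 (value 26): inc=6, dec=1, length 6+1−1 = 6.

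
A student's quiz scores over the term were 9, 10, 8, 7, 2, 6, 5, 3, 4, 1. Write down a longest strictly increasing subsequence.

2, 3, 4

Patience tails give the LIS length; then backtrack through the dp parents:
9 → extends → [9]
10 → extends → [9, 10]
8 → replaces 9 → [8, 10]
7 → replaces 8 → [7, 10]
2 → replaces 7 → [2, 10]
6 → replaces 10 → [2, 6]
5 → replaces 6 → [2, 5]
3 → replaces 5 → [2, 3]
4 → extends → [2, 3, 4]
1 → replaces 2 → [1, 3, 4]
Length 3; one witness is 2, 3, 4.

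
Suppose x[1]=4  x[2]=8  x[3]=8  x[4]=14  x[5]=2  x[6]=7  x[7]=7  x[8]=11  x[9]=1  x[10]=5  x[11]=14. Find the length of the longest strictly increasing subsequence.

4

Track the smallest tail for each achievable length (strict):
4 → extends → [4]
8 → extends → [4, 8]
8 → already a tail → [4, 8]
14 → extends → [4, 8, 14]
2 → replaces 4 → [2, 8, 14]
7 → replaces 8 → [2, 7, 14]
7 → already a tail → [2, 7, 14]
11 → replaces 14 → [2, 7, 11]
1 → replaces 2 → [1, 7, 11]
5 → replaces 7 → [1, 5, 11]
14 → extends → [1, 5, 11, 14]
Four tails, so the longest strictly increasing subsequence has length 4 (e.g. 4, 8, 11, 14).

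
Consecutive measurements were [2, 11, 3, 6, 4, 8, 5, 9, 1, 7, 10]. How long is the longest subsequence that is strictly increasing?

Track the smallest tail for each achievable length (strict):
2 → extends → [2]
11 → extends → [2, 11]
3 → replaces 11 → [2, 3]
6 → extends → [2, 3, 6]
4 → replaces 6 → [2, 3, 4]
8 → extends → [2, 3, 4, 8]
5 → replaces 8 → [2, 3, 4, 5]
9 → extends → [2, 3, 4, 5, 9]
1 → replaces 2 → [1, 3, 4, 5, 9]
7 → replaces 9 → [1, 3, 4, 5, 7]
10 → extends → [1, 3, 4, 5, 7, 10]
Six tails, so the longest strictly increasing subsequence has length 6 (e.g. 2, 3, 6, 8, 9, 10).

6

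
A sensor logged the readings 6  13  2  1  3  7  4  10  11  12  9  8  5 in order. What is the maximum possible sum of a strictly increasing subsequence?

Let S[i] be the best sum of a strictly increasing subsequence ending at i:
i:      1  2  3  4  5  6  7  8  9 10 11 12 13
a[i]:   6 13  2  1  3  7  4 10 11 12  9  8  5
S:      6 19  2  1  5 13  9 23 34 46 22 21 14
Maximum is 46 (e.g. 6 + 7 + 10 + 11 + 12).

46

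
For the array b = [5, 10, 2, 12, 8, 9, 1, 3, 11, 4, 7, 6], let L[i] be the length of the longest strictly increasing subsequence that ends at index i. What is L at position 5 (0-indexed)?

3

dp[i] = 1 + max{dp[j] : j<i, b[j]<b[i]} (or 1 if no such j):
i:      0  1  2  3  4  5  6  7  8  9 10 11
b[i]:   5 10  2 12  8  9  1  3 11  4  7  6
dp:     1  2  1  3  2  3  1  2  4  3  4  4
At index 5 the value is 3.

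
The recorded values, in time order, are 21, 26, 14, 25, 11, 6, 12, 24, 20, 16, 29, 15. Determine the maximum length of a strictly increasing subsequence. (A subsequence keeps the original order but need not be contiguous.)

Track the smallest tail for each achievable length (strict):
21 → extends → [21]
26 → extends → [21, 26]
14 → replaces 21 → [14, 26]
25 → replaces 26 → [14, 25]
11 → replaces 14 → [11, 25]
6 → replaces 11 → [6, 25]
12 → replaces 25 → [6, 12]
24 → extends → [6, 12, 24]
20 → replaces 24 → [6, 12, 20]
16 → replaces 20 → [6, 12, 16]
29 → extends → [6, 12, 16, 29]
15 → replaces 16 → [6, 12, 15, 29]
Four tails, so the longest strictly increasing subsequence has length 4 (e.g. 11, 12, 24, 29).

4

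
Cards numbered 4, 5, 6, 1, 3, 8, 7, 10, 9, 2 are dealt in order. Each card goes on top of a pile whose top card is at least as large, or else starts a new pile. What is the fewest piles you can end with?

5

Place each on the leftmost legal pile:
4 → new pile 1 (tops now [4])
5 → new pile 2 (tops now [4, 5])
6 → new pile 3 (tops now [4, 5, 6])
1 → pile 1 (tops now [1, 5, 6])
3 → pile 2 (tops now [1, 3, 6])
8 → new pile 4 (tops now [1, 3, 6, 8])
7 → pile 4 (tops now [1, 3, 6, 7])
10 → new pile 5 (tops now [1, 3, 6, 7, 10])
9 → pile 5 (tops now [1, 3, 6, 7, 9])
2 → pile 2 (tops now [1, 2, 6, 7, 9])
Five piles.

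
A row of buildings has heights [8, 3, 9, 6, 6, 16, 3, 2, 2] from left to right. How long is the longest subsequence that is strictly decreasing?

4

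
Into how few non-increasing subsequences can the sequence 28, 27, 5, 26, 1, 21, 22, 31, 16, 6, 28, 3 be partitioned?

The minimum number of non-increasing subsequences covering a sequence equals the length of its longest strictly increasing subsequence.
LIS length is 4 (e.g. 5, 21, 22, 31), so 4 piles are needed.

4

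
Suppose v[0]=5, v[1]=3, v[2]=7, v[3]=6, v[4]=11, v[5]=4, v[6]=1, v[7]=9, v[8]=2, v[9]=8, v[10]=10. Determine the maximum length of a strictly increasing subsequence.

4

Let dp[i] be the length of the longest such subsequence ending at index i:
i:      0  1  2  3  4  5  6  7  8  9 10
v[i]:   5  3  7  6 11  4  1  9  2  8 10
dp:     1  1  2  2  3  2  1  3  2  3  4
Maximum dp value is 4.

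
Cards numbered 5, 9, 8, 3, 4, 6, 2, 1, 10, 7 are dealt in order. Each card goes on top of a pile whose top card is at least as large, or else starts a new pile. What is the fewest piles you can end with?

The minimum number of non-increasing subsequences covering a sequence equals the length of its longest strictly increasing subsequence.
LIS length is 4 (e.g. 3, 4, 6, 10), so 4 piles are needed.

4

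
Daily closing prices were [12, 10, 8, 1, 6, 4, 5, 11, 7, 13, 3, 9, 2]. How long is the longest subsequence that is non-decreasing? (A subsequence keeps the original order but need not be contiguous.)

Let dp[i] be the length of the longest such subsequence ending at index i:
i:      1  2  3  4  5  6  7  8  9 10 11 12 13
a[i]:  12 10  8  1  6  4  5 11  7 13  3  9  2
dp:     1  1  1  1  2  2  3  4  4  5  2  5  2
Maximum dp value is 5.

5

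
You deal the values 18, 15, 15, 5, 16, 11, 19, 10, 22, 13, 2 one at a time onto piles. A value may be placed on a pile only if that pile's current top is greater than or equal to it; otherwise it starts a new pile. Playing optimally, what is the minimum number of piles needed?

4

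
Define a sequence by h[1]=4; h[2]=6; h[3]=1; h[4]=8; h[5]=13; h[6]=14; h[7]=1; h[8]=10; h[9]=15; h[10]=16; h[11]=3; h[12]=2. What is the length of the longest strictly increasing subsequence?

Let dp[i] be the length of the longest such subsequence ending at index i:
i:      1  2  3  4  5  6  7  8  9 10 11 12
h[i]:   4  6  1  8 13 14  1 10 15 16  3  2
dp:     1  2  1  3  4  5  1  4  6  7  2  2
Maximum dp value is 7.

7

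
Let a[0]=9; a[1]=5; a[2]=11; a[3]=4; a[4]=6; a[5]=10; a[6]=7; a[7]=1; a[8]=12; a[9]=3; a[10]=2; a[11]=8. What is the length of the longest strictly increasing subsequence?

Let dp[i] be the length of the longest such subsequence ending at index i:
i:      0  1  2  3  4  5  6  7  8  9 10 11
a[i]:   9  5 11  4  6 10  7  1 12  3  2  8
dp:     1  1  2  1  2  3  3  1  4  2  2  4
Maximum dp value is 4.

4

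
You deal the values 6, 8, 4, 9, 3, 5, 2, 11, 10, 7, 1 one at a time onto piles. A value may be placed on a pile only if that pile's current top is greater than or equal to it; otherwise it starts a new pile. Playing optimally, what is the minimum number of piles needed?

4

Place each on the leftmost legal pile:
6 → new pile 1 (tops now [6])
8 → new pile 2 (tops now [6, 8])
4 → pile 1 (tops now [4, 8])
9 → new pile 3 (tops now [4, 8, 9])
3 → pile 1 (tops now [3, 8, 9])
5 → pile 2 (tops now [3, 5, 9])
2 → pile 1 (tops now [2, 5, 9])
11 → new pile 4 (tops now [2, 5, 9, 11])
10 → pile 4 (tops now [2, 5, 9, 10])
7 → pile 3 (tops now [2, 5, 7, 10])
1 → pile 1 (tops now [1, 5, 7, 10])
Four piles.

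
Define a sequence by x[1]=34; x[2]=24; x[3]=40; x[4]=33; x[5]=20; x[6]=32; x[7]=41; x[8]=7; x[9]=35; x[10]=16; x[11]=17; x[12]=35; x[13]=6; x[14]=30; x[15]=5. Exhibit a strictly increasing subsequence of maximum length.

7, 16, 17, 35

Patience tails give the LIS length; then backtrack through the dp parents:
34 → extends → [34]
24 → replaces 34 → [24]
40 → extends → [24, 40]
33 → replaces 40 → [24, 33]
20 → replaces 24 → [20, 33]
32 → replaces 33 → [20, 32]
41 → extends → [20, 32, 41]
7 → replaces 20 → [7, 32, 41]
35 → replaces 41 → [7, 32, 35]
16 → replaces 32 → [7, 16, 35]
17 → replaces 35 → [7, 16, 17]
35 → extends → [7, 16, 17, 35]
6 → replaces 7 → [6, 16, 17, 35]
30 → replaces 35 → [6, 16, 17, 30]
5 → replaces 6 → [5, 16, 17, 30]
Length 4; one witness is 7, 16, 17, 35.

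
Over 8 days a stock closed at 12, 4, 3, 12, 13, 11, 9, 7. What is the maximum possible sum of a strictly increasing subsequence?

29

Let S[i] be the best sum of a strictly increasing subsequence ending at i:
i:      1  2  3  4  5  6  7  8
a[i]:  12  4  3 12 13 11  9  7
S:     12  4  3 16 29 15 13 11
Maximum is 29 (e.g. 4 + 12 + 13).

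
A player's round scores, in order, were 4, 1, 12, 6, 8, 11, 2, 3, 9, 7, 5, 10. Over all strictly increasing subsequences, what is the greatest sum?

37

Let S[i] be the best sum of a strictly increasing subsequence ending at i:
i:      1  2  3  4  5  6  7  8  9 10 11 12
a[i]:   4  1 12  6  8 11  2  3  9  7  5 10
S:      4  1 16 10 18 29  3  6 27 17 11 37
Maximum is 37 (e.g. 4 + 6 + 8 + 9 + 10).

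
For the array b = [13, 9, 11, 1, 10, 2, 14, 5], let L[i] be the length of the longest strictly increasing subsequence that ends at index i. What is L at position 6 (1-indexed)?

2

dp[i] = 1 + max{dp[j] : j<i, b[j]<b[i]} (or 1 if no such j):
i:      1  2  3  4  5  6  7  8
b[i]:  13  9 11  1 10  2 14  5
dp:     1  1  2  1  2  2  3  3
At index 6 the value is 2.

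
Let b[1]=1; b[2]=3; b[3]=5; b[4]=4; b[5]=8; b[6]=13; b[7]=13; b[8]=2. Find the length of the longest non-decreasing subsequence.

Track the smallest tail for each achievable length (allowing ties):
1 → extends → [1]
3 → extends → [1, 3]
5 → extends → [1, 3, 5]
4 → replaces 5 → [1, 3, 4]
8 → extends → [1, 3, 4, 8]
13 → extends → [1, 3, 4, 8, 13]
13 → extends → [1, 3, 4, 8, 13, 13]
2 → replaces 3 → [1, 2, 4, 8, 13, 13]
Six tails, so the longest non-decreasing subsequence has length 6 (e.g. 1, 3, 5, 8, 13, 13).

6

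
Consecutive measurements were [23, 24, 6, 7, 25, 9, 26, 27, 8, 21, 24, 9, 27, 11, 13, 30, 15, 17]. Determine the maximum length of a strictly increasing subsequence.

8

Track the smallest tail for each achievable length (strict):
23 → extends → [23]
24 → extends → [23, 24]
6 → replaces 23 → [6, 24]
7 → replaces 24 → [6, 7]
25 → extends → [6, 7, 25]
9 → replaces 25 → [6, 7, 9]
26 → extends → [6, 7, 9, 26]
27 → extends → [6, 7, 9, 26, 27]
8 → replaces 9 → [6, 7, 8, 26, 27]
21 → replaces 26 → [6, 7, 8, 21, 27]
24 → replaces 27 → [6, 7, 8, 21, 24]
9 → replaces 21 → [6, 7, 8, 9, 24]
27 → extends → [6, 7, 8, 9, 24, 27]
11 → replaces 24 → [6, 7, 8, 9, 11, 27]
13 → replaces 27 → [6, 7, 8, 9, 11, 13]
30 → extends → [6, 7, 8, 9, 11, 13, 30]
15 → replaces 30 → [6, 7, 8, 9, 11, 13, 15]
17 → extends → [6, 7, 8, 9, 11, 13, 15, 17]
Eight tails, so the longest strictly increasing subsequence has length 8 (e.g. 6, 7, 8, 9, 11, 13, 15, 17).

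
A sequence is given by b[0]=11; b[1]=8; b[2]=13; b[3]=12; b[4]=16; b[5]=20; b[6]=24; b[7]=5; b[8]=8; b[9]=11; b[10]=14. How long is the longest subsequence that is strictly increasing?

5

Track the smallest tail for each achievable length (strict):
11 → extends → [11]
8 → replaces 11 → [8]
13 → extends → [8, 13]
12 → replaces 13 → [8, 12]
16 → extends → [8, 12, 16]
20 → extends → [8, 12, 16, 20]
24 → extends → [8, 12, 16, 20, 24]
5 → replaces 8 → [5, 12, 16, 20, 24]
8 → replaces 12 → [5, 8, 16, 20, 24]
11 → replaces 16 → [5, 8, 11, 20, 24]
14 → replaces 20 → [5, 8, 11, 14, 24]
Five tails, so the longest strictly increasing subsequence has length 5 (e.g. 11, 13, 16, 20, 24).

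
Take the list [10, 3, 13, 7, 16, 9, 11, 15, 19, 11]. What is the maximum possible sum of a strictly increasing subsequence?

Let S[i] be the best sum of a strictly increasing subsequence ending at i:
i:      1  2  3  4  5  6  7  8  9 10
a[i]:  10  3 13  7 16  9 11 15 19 11
S:     10  3 23 10 39 19 30 45 64 30
Maximum is 64 (e.g. 3 + 7 + 9 + 11 + 15 + 19).

64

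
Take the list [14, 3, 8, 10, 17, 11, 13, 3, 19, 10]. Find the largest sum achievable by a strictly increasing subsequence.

64

Let S[i] be the best sum of a strictly increasing subsequence ending at i:
i:      1  2  3  4  5  6  7  8  9 10
a[i]:  14  3  8 10 17 11 13  3 19 10
S:     14  3 11 21 38 32 45  3 64 21
Maximum is 64 (e.g. 3 + 8 + 10 + 11 + 13 + 19).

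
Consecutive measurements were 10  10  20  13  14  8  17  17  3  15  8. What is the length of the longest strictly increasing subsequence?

4

Track the smallest tail for each achievable length (strict):
10 → extends → [10]
10 → already a tail → [10]
20 → extends → [10, 20]
13 → replaces 20 → [10, 13]
14 → extends → [10, 13, 14]
8 → replaces 10 → [8, 13, 14]
17 → extends → [8, 13, 14, 17]
17 → already a tail → [8, 13, 14, 17]
3 → replaces 8 → [3, 13, 14, 17]
15 → replaces 17 → [3, 13, 14, 15]
8 → replaces 13 → [3, 8, 14, 15]
Four tails, so the longest strictly increasing subsequence has length 4 (e.g. 10, 13, 14, 17).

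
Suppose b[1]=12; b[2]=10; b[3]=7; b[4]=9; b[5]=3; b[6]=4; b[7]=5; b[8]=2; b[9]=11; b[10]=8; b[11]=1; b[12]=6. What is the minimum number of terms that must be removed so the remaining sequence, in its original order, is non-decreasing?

8

Fewest deletions = n − (longest non-decreasing subsequence).
Patience tails:
12 → extends → [12]
10 → replaces 12 → [10]
7 → replaces 10 → [7]
9 → extends → [7, 9]
3 → replaces 7 → [3, 9]
4 → replaces 9 → [3, 4]
5 → extends → [3, 4, 5]
2 → replaces 3 → [2, 4, 5]
11 → extends → [2, 4, 5, 11]
8 → replaces 11 → [2, 4, 5, 8]
1 → replaces 2 → [1, 4, 5, 8]
6 → replaces 8 → [1, 4, 5, 6]
Longest non-decreasing subsequence has length 4, so deletions = 12 − 4 = 8.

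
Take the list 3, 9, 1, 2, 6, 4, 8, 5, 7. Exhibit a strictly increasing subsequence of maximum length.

1, 2, 4, 5, 7

Patience tails give the LIS length; then backtrack through the dp parents:
3 → extends → [3]
9 → extends → [3, 9]
1 → replaces 3 → [1, 9]
2 → replaces 9 → [1, 2]
6 → extends → [1, 2, 6]
4 → replaces 6 → [1, 2, 4]
8 → extends → [1, 2, 4, 8]
5 → replaces 8 → [1, 2, 4, 5]
7 → extends → [1, 2, 4, 5, 7]
Length 5; one witness is 1, 2, 4, 5, 7.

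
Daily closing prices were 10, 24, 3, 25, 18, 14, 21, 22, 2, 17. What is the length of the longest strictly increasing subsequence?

Let dp[i] be the length of the longest such subsequence ending at index i:
i:      1  2  3  4  5  6  7  8  9 10
a[i]:  10 24  3 25 18 14 21 22  2 17
dp:     1  2  1  3  2  2  3  4  1  3
Maximum dp value is 4.

4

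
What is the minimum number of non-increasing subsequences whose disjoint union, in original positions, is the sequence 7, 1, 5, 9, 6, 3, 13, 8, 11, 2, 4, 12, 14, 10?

7

The minimum number of non-increasing subsequences covering a sequence equals the length of its longest strictly increasing subsequence.
LIS length is 7 (e.g. 1, 5, 6, 8, 11, 12, 14), so 7 piles are needed.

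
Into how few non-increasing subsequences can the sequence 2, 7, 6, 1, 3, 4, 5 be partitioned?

The minimum number of non-increasing subsequences covering a sequence equals the length of its longest strictly increasing subsequence.
LIS length is 4 (e.g. 2, 3, 4, 5), so 4 piles are needed.

4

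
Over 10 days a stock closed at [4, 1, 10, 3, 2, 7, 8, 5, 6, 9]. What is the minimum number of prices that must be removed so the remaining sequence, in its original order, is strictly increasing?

Fewest deletions = n − (longest strictly increasing subsequence).
Patience tails:
4 → extends → [4]
1 → replaces 4 → [1]
10 → extends → [1, 10]
3 → replaces 10 → [1, 3]
2 → replaces 3 → [1, 2]
7 → extends → [1, 2, 7]
8 → extends → [1, 2, 7, 8]
5 → replaces 7 → [1, 2, 5, 8]
6 → replaces 8 → [1, 2, 5, 6]
9 → extends → [1, 2, 5, 6, 9]
Longest strictly increasing subsequence has length 5, so deletions = 10 − 5 = 5.

5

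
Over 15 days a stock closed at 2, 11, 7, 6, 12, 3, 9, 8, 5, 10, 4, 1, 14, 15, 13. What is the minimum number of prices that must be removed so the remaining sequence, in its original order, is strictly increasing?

Fewest deletions = n − (longest strictly increasing subsequence).
i:      1  2  3  4  5  6  7  8  9 10 11 12 13 14 15
a[i]:   2 11  7  6 12  3  9  8  5 10  4  1 14 15 13
dp:     1  2  2  2  3  2  3  3  3  4  3  1  5  6  5
max dp = 6, so deletions = 15 − 6 = 9.

9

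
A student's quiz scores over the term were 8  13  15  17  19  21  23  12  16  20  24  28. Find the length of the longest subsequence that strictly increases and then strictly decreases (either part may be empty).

inc[i] = longest strictly increasing subsequence ending at i; dec[i] = longest strictly decreasing subsequence starting at i:
i:      1  2  3  4  5  6  7  8  9 10 11 12
a[i]:   8 13 15 17 19 21 23 12 16 20 24 28
inc:    1  2  3  4  5  6  7  2  4  6  8  9
dec:    1  2  2  2  2  2  2  1  1  1  1  1
Best peak at i=12 (value 28): inc=9, dec=1, length 9+1−1 = 9.

9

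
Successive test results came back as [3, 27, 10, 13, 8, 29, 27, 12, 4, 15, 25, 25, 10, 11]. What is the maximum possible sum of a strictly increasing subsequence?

Let S[i] be the best sum of a strictly increasing subsequence ending at i:
i:      1  2  3  4  5  6  7  8  9 10 11 12 13 14
a[i]:   3 27 10 13  8 29 27 12  4 15 25 25 10 11
S:      3 30 13 26 11 59 53 25  7 41 66 66 21 32
Maximum is 66 (e.g. 3 + 10 + 13 + 15 + 25).

66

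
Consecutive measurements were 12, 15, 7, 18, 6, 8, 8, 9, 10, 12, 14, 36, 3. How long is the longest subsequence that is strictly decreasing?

Let dp[i] be the longest strictly decreasing subsequence ending at i:
i:      1  2  3  4  5  6  7  8  9 10 11 12 13
a[i]:  12 15  7 18  6  8  8  9 10 12 14 36  3
dp:     1  1  2  1  3  2  2  2  2  2  2  1  4
Maximum is 4.

4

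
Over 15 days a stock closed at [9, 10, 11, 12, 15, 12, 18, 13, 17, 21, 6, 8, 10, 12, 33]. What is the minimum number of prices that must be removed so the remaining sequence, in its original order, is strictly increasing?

Fewest deletions = n − (longest strictly increasing subsequence).
i:      1  2  3  4  5  6  7  8  9 10 11 12 13 14 15
a[i]:   9 10 11 12 15 12 18 13 17 21  6  8 10 12 33
dp:     1  2  3  4  5  4  6  5  6  7  1  2  3  4  8
max dp = 8, so deletions = 15 − 8 = 7.

7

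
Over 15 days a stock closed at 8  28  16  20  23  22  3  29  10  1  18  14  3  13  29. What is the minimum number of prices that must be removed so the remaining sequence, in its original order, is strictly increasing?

10

Fewest deletions = n − (longest strictly increasing subsequence).
Patience tails:
8 → extends → [8]
28 → extends → [8, 28]
16 → replaces 28 → [8, 16]
20 → extends → [8, 16, 20]
23 → extends → [8, 16, 20, 23]
22 → replaces 23 → [8, 16, 20, 22]
3 → replaces 8 → [3, 16, 20, 22]
29 → extends → [3, 16, 20, 22, 29]
10 → replaces 16 → [3, 10, 20, 22, 29]
1 → replaces 3 → [1, 10, 20, 22, 29]
18 → replaces 20 → [1, 10, 18, 22, 29]
14 → replaces 18 → [1, 10, 14, 22, 29]
3 → replaces 10 → [1, 3, 14, 22, 29]
13 → replaces 14 → [1, 3, 13, 22, 29]
29 → already a tail → [1, 3, 13, 22, 29]
Longest strictly increasing subsequence has length 5, so deletions = 15 − 5 = 10.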